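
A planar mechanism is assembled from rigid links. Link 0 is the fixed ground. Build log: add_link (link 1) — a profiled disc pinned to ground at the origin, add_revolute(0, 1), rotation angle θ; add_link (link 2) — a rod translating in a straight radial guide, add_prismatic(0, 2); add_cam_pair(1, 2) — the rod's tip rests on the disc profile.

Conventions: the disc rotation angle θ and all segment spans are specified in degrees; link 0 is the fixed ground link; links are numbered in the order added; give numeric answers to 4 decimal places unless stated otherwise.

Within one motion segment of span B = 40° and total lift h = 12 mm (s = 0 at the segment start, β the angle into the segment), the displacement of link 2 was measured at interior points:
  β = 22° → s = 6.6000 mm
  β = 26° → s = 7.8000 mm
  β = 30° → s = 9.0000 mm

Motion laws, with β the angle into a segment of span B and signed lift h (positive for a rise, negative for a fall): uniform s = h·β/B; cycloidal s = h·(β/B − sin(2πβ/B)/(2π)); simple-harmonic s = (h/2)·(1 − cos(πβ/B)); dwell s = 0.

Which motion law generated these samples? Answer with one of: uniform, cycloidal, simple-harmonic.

candidates at β/B = r: uniform s = h·r (linear in β); cycloidal s = h·(r − sin(2πr)/(2π)); simple-harmonic s = (h/2)(1 − cos(πr))
β=22°: printed 6.6000 | uniform 6.6000, cycloidal 7.1902, simple-harmonic 6.9386
β=26°: printed 7.8000 | uniform 7.8000, cycloidal 9.3451, simple-harmonic 8.7239
β=30°: printed 9.0000 | uniform 9.0000, cycloidal 10.9099, simple-harmonic 10.2426
only one law matches every sample → uniform

uniform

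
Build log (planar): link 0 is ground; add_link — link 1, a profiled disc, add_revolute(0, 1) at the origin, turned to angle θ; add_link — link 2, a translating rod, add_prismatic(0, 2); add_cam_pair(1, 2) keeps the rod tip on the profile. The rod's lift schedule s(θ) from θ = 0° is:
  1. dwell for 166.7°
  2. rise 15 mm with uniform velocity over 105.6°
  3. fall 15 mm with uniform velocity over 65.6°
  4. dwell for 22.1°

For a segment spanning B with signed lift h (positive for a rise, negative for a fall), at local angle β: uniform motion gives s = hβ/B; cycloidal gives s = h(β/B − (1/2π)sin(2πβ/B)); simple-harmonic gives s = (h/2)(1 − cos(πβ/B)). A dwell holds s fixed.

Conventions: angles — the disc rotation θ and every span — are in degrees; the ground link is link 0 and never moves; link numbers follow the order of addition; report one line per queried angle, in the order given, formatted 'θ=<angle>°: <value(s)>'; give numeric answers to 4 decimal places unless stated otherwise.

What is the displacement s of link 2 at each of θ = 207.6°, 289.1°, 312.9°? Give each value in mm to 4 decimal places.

seg 1 [0°–166.7°] dwell: s stays 0.0000
seg 2 [166.7°–272.3°] uniform, h=15: θ=207.6° here. β=40.9, B=105.6. 15·40.9/105.6 = 5.8097 → s = 5.8097
seg 2 [166.7°–272.3°] uniform, h=15: full span → s += 15 → s = 15.0000
seg 3 [272.3°–337.9°] uniform, h=-15: θ=289.1° here. β=16.8, B=65.6. -15·16.8/65.6 = -3.8415 → s = 11.1585
seg 3 [272.3°–337.9°] uniform, h=-15: θ=312.9° here. β=40.6, B=65.6. -15·40.6/65.6 = -9.2835 → s = 5.7165

θ=207.6°: 5.8097
θ=289.1°: 11.1585
θ=312.9°: 5.7165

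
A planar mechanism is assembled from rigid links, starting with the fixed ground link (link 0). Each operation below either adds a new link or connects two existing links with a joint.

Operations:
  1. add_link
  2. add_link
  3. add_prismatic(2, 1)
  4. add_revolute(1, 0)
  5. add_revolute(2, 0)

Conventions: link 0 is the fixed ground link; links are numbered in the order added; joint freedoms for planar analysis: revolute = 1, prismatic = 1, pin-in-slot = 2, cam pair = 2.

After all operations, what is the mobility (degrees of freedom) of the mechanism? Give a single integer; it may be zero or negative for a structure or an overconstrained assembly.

ground; <1,0,0>
#1 <2,0,0>
#2 <3,0,0>
P:2↔1 J1 <3,1,0>
R:1↔0 J1 <3,2,0>
R:2↔0 J1 <3,3,0>
3×2 − 2×3 − 1×0 = 0

M = 0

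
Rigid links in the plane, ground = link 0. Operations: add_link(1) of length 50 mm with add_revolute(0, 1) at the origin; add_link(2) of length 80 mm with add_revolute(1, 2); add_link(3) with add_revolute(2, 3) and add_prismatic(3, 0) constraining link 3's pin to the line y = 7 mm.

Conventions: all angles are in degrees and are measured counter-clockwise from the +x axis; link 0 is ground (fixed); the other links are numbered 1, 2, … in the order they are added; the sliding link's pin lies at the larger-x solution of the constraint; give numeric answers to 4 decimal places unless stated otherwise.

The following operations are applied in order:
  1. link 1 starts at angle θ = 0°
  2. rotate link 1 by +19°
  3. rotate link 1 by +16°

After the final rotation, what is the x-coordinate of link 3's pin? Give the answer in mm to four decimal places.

geometry: r = 50 mm, L = 80 mm, e = 7 mm; θ starts at 0°
rotate link 1 by +19°: θ ← 0° +19° = 19°
rotate link 1 by +16°: θ ← 19° +16° = 35°
crank pin P = (r cos θ, r sin θ) = (40.957602, 28.678822)
h = r sin θ − e = 28.678822 − 7 = 21.678822
x = r cos θ + √(L² − h²) = 40.957602 + 77.006679 = 117.964282

117.9643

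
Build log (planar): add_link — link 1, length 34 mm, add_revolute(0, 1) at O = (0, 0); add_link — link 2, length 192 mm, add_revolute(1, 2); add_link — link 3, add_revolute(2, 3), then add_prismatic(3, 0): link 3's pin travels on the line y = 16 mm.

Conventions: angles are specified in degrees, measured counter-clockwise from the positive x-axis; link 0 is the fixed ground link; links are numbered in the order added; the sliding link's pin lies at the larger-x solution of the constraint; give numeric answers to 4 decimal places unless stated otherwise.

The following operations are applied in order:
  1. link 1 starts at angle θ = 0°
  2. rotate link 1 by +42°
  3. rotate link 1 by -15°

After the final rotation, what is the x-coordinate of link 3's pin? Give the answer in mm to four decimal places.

geometry: r = 34 mm, L = 192 mm, e = 16 mm; θ starts at 0°
rotate link 1 by +42°: θ ← 0° +42° = 42°
rotate link 1 by -15°: θ ← 42° -15° = 27°
crank pin P = (r cos θ, r sin θ) = (30.294222, 15.435677)
h = r sin θ − e = 15.435677 − 16 = -0.564323
x = r cos θ + √(L² − h²) = 30.294222 + 191.999171 = 222.293392

222.2934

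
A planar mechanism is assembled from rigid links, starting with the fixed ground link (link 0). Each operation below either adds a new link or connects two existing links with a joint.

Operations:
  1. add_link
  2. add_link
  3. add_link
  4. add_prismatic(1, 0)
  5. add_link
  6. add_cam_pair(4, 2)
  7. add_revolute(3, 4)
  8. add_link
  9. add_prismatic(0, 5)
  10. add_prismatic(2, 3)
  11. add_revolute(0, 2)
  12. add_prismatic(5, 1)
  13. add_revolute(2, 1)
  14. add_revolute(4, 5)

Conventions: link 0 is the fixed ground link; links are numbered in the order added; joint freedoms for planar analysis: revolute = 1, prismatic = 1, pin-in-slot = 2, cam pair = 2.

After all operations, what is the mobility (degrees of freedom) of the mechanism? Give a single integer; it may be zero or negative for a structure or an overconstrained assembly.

ground; <1,0,0>
#1 <2,0,0>
#2 <3,0,0>
#3 <4,0,0>
P:1↔0 J1 <4,1,0>
#4 <5,1,0>
C:4↔2 J2 <5,1,1>
R:3↔4 J1 <5,2,1>
#5 <6,2,1>
P:0↔5 J1 <6,3,1>
P:2↔3 J1 <6,4,1>
R:0↔2 J1 <6,5,1>
P:5↔1 J1 <6,6,1>
R:2↔1 J1 <6,7,1>
R:4↔5 J1 <6,8,1>
3×5 − 2×8 − 1×1 = -2

M = -2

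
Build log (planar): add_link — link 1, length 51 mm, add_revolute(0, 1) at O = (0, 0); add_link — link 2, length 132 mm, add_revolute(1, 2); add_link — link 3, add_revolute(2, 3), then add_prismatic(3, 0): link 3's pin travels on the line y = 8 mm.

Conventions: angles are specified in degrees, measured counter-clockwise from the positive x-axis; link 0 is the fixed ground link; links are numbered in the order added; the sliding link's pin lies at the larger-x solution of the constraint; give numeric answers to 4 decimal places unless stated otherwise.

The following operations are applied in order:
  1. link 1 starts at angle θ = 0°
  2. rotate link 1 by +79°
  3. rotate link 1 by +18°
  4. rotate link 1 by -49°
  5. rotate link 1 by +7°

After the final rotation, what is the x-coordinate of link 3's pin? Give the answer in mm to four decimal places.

geometry: r = 51 mm, L = 132 mm, e = 8 mm; θ starts at 0°
rotate link 1 by +79°: θ ← 0° +79° = 79°
rotate link 1 by +18°: θ ← 79° +18° = 97°
rotate link 1 by -49°: θ ← 97° -49° = 48°
rotate link 1 by +7°: θ ← 48° +7° = 55°
crank pin P = (r cos θ, r sin θ) = (29.252398, 41.776754)
h = r sin θ − e = 41.776754 − 8 = 33.776754
x = r cos θ + √(L² − h²) = 29.252398 + 127.605372 = 156.857770

156.8578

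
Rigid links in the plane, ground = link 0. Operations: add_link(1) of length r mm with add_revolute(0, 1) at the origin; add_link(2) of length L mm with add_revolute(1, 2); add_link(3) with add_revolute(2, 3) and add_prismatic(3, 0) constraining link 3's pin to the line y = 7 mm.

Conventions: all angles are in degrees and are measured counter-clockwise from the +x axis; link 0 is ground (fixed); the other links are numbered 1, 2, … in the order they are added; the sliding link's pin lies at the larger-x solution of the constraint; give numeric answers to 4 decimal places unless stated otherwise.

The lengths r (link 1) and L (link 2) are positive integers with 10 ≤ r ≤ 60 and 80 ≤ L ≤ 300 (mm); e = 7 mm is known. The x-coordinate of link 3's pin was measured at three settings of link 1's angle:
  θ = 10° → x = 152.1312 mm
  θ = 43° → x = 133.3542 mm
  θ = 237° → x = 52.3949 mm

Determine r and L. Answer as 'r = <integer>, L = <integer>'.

constraint per measurement: (x − r cos θ)² + (r sin θ − e)² = L²
subtracting the θ₁ and θ₂ equations cancels the r² and L² terms:
r = (x₁² − x₂²) / (2[(x₁cos θ₁ + e sin θ₁) − (x₂cos θ₂ + e sin θ₂)]) = 54.9999 → r = 55
L² = (x₁ − r cos θ₁)² + (r sin θ₁ − e)² = 9603.9945 → L = 98.0000 → L = 98
check at θ₃=237°: x = 52.3949 (printed 52.3949) ✓

r = 55, L = 98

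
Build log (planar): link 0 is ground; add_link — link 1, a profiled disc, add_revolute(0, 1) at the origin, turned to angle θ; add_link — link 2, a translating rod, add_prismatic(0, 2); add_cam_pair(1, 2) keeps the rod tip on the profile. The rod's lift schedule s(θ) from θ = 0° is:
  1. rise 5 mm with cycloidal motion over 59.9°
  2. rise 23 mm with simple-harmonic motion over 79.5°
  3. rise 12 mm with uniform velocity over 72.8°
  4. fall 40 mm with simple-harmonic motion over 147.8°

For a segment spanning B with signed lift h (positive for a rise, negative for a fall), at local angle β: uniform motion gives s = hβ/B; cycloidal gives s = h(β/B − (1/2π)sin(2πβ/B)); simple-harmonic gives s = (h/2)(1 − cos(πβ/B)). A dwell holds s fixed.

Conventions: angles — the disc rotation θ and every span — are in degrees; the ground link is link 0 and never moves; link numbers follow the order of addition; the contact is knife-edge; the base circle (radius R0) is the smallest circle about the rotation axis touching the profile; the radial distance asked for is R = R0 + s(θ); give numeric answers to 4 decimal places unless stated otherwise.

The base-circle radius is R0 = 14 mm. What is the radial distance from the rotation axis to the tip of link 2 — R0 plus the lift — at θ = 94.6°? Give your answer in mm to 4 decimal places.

seg 1 [0°–59.9°] cycloidal, h=5: full span → s += 5 → s = 5.0000
seg 2 [59.9°–139.4°] simple-harmonic, h=23: θ=94.6° here. β=34.7, B=79.5. 23/2·(1 − cos(π·0.4365)) = 9.2203 → s = 14.2203
R = R0 + s = 14 + 14.2203 = 28.2203

28.2203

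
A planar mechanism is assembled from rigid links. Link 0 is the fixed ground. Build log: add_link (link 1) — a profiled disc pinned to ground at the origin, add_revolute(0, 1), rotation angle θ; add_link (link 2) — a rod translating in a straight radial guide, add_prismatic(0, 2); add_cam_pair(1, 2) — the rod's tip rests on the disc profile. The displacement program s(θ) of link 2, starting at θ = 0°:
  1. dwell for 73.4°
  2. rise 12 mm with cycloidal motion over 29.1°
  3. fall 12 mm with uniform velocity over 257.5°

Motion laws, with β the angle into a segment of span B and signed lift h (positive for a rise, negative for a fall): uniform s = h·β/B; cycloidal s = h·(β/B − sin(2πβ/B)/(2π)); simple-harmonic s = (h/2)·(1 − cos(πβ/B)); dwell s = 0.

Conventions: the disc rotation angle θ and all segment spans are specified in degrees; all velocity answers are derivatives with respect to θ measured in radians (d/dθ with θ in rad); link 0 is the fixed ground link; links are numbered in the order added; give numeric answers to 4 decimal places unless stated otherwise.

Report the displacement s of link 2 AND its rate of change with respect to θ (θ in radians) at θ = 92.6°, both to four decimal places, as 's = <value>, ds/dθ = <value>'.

seg 1 [0°–73.4°] dwell: s stays 0.0000
seg 2 [73.4°–102.5°] cycloidal, h=12: θ=92.6° here. β=19.2, B=29.1. 12·(0.6598 − sin(2π·0.6598)/(2π)) = 9.5287 → s = 9.5287
velocity in seg [73.4°–102.5°] (cycloidal), θ in radians: β = 19.2° = 0.3351 rad, B = 29.1° = 0.5079 rad; ds/dθ = (h/B)(1 − cos(2πβ/B)) = (12/0.5079)(1 − cos(2π·0.6598)) = 36.313006 mm/rad

s = 9.5287, ds/dθ = 36.3130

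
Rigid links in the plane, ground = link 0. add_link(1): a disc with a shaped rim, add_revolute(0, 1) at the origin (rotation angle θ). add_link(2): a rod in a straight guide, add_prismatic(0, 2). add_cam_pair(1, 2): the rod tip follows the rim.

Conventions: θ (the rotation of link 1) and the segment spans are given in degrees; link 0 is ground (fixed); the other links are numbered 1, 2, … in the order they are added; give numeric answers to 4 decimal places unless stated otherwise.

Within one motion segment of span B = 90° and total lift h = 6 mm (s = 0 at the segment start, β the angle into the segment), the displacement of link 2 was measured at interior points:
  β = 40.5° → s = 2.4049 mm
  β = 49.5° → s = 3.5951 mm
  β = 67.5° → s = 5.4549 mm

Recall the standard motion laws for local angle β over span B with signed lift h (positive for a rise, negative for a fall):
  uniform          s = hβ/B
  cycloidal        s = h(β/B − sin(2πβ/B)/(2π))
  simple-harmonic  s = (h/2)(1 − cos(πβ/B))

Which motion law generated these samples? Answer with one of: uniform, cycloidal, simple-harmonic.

candidates at β/B = r: uniform s = h·r (linear in β); cycloidal s = h·(r − sin(2πr)/(2π)); simple-harmonic s = (h/2)(1 − cos(πr))
β=40.5°: printed 2.4049 | uniform 2.7000, cycloidal 2.4049, simple-harmonic 2.5307
β=49.5°: printed 3.5951 | uniform 3.3000, cycloidal 3.5951, simple-harmonic 3.4693
β=67.5°: printed 5.4549 | uniform 4.5000, cycloidal 5.4549, simple-harmonic 5.1213
only one law matches every sample → cycloidal

cycloidal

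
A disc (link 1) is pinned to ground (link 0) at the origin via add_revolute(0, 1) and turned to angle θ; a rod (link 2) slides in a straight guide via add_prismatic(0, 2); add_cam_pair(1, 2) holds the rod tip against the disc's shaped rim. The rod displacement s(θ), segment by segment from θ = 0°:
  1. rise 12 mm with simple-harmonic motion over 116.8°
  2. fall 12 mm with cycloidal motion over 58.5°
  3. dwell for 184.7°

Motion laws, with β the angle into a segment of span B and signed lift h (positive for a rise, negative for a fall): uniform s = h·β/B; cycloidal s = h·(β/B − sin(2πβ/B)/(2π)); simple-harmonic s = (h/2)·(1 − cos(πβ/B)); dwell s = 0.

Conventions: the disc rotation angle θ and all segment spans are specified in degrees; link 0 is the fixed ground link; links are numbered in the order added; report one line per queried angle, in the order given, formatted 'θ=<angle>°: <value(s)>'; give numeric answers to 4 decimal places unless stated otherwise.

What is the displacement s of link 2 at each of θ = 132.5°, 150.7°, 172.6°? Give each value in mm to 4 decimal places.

segment 1 (0° to 116.8°, simple-harmonic, h = 12) is passed completely: s = 0.0000 + (12) = 12.0000
θ = 132.5° falls in segment 2 (116.8° to 175.3°, cycloidal, h = -12): β = 132.5 − 116.8 = 15.7°, B = 58.5°; Δs = -12·(0.2684 − sin(2π·0.2684)/(2π)) = -1.3234; s = 12.0000 − 1.3234 = 10.6766
θ = 150.7° falls in segment 2 (116.8° to 175.3°, cycloidal, h = -12): β = 150.7 − 116.8 = 33.9°, B = 58.5°; Δs = -12·(0.5795 − sin(2π·0.5795)/(2π)) = -7.8685; s = 12.0000 − 7.8685 = 4.1315
θ = 172.6° falls in segment 2 (116.8° to 175.3°, cycloidal, h = -12): β = 172.6 − 116.8 = 55.8°, B = 58.5°; Δs = -12·(0.9538 − sin(2π·0.9538)/(2π)) = -11.9923; s = 12.0000 − 11.9923 = 0.0077

θ=132.5°: 10.6766
θ=150.7°: 4.1315
θ=172.6°: 0.0077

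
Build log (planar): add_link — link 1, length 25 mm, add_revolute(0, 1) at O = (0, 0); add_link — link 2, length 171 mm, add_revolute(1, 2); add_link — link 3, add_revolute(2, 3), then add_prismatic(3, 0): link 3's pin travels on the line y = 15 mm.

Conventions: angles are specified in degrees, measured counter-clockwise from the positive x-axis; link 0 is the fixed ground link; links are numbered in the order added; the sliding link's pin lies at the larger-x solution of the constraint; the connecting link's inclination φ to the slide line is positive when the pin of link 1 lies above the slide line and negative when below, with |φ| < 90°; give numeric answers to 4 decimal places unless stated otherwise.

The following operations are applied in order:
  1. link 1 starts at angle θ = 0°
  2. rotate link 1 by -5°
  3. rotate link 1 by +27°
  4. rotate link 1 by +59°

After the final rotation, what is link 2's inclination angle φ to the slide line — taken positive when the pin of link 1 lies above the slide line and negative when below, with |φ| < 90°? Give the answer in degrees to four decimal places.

geometry: r = 25 mm, L = 171 mm, e = 15 mm; θ starts at 0°
rotate link 1 by -5°: θ ← 0° -5° = -5°
rotate link 1 by +27°: θ ← -5° +27° = 22°
rotate link 1 by +59°: θ ← 22° +59° = 81°
h = r sin θ − e = 24.692209 − 15 = 9.692209
sin φ = h / L = 9.692209 / 171 = 0.05667958
φ = arcsin(0.05667958) = 3.249242°

3.2492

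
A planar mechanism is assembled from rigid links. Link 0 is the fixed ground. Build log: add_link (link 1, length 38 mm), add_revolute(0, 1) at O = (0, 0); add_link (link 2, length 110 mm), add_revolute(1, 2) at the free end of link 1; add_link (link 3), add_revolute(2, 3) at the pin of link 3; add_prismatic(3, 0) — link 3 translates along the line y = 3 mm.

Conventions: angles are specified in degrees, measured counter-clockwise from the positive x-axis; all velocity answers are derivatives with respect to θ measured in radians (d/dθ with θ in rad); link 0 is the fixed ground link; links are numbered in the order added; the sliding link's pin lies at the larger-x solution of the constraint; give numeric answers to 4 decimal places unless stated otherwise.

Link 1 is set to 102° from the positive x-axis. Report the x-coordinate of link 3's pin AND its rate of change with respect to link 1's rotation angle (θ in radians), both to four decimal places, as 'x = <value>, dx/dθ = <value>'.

geometry: r = 38 mm, L = 110 mm, e = 3 mm
crank pin P = (r cos θ, r sin θ) = (-7.900644, 37.169609)
h = r sin θ − e = 37.169609 − 3 = 34.169609
x = r cos θ + √(L² − h²) = -7.900644 + 104.558299 = 96.657654
dx/dθ = −r sin θ − h·r cos θ/√(L² − h²) (θ in radians; h = 34.169609) = -34.587682

x = 96.6577, dx/dθ = -34.5877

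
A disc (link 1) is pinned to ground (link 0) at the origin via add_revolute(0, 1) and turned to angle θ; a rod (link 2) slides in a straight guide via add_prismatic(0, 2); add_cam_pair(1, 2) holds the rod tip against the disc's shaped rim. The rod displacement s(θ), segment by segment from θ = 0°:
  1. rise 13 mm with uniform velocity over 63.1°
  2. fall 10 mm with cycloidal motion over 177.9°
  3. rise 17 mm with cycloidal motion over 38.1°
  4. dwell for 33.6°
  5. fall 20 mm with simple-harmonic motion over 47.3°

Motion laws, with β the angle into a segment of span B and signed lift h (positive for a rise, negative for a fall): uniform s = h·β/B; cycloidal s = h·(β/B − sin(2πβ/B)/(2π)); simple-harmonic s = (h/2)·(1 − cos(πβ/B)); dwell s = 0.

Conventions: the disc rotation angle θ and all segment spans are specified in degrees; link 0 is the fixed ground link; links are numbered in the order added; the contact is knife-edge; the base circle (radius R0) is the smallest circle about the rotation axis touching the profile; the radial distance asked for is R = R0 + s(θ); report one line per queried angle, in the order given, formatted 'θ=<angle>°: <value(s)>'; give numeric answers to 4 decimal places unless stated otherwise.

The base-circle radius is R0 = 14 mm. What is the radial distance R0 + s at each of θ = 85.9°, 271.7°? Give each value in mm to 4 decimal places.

segment 1 (0° to 63.1°, uniform, h = 13) is passed completely: s = 0.0000 + (13) = 13.0000
θ = 85.9° falls in segment 2 (63.1° to 241°, cycloidal, h = -10): β = 85.9 − 63.1 = 22.8°, B = 177.9°; Δs = -10·(0.1282 − sin(2π·0.1282)/(2π)) = -0.1341; s = 13.0000 − 0.1341 = 12.8659
segment 2 (63.1° to 241°, cycloidal, h = -10) is passed completely: s = 13.0000 + (-10) = 3.0000
θ = 271.7° falls in segment 3 (241° to 279.1°, cycloidal, h = 17): β = 271.7 − 241 = 30.7°, B = 38.1°; Δs = 17·(0.8058 − sin(2π·0.8058)/(2π)) = 16.2394; s = 3.0000 + 16.2394 = 19.2394
θ=85.9°: R = R0 + s = 14 + 12.8659 = 26.8659
θ=271.7°: R = R0 + s = 14 + 19.2394 = 33.2394

θ=85.9°: 26.8659
θ=271.7°: 33.2394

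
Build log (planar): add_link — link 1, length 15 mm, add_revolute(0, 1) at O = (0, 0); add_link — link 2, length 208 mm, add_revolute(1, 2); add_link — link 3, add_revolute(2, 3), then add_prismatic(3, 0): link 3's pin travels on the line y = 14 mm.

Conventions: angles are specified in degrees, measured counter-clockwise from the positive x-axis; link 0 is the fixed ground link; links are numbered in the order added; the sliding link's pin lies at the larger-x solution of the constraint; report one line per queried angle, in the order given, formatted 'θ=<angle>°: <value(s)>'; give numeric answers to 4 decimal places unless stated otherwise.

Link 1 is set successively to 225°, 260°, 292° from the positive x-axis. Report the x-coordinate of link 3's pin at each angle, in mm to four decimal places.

geometry: r = 15 mm, L = 208 mm, e = 14 mm
θ=225°: crank pin P = (r cos θ, r sin θ) = (-10.606602, -10.606602)
θ=225°: h = r sin θ − e = -10.606602 − 14 = -24.606602
θ=225°: x = r cos θ + √(L² − h²) = -10.606602 + 206.539379 = 195.932777
θ=260°: crank pin P = (r cos θ, r sin θ) = (-2.604723, -14.772116)
θ=260°: h = r sin θ − e = -14.772116 − 14 = -28.772116
θ=260°: x = r cos θ + √(L² − h²) = -2.604723 + 206.000401 = 203.395679
θ=292°: crank pin P = (r cos θ, r sin θ) = (5.619099, -13.907758)
θ=292°: h = r sin θ − e = -13.907758 − 14 = -27.907758
θ=292°: x = r cos θ + √(L² − h²) = 5.619099 + 206.119279 = 211.738378

θ=225°: 195.9328
θ=260°: 203.3957
θ=292°: 211.7384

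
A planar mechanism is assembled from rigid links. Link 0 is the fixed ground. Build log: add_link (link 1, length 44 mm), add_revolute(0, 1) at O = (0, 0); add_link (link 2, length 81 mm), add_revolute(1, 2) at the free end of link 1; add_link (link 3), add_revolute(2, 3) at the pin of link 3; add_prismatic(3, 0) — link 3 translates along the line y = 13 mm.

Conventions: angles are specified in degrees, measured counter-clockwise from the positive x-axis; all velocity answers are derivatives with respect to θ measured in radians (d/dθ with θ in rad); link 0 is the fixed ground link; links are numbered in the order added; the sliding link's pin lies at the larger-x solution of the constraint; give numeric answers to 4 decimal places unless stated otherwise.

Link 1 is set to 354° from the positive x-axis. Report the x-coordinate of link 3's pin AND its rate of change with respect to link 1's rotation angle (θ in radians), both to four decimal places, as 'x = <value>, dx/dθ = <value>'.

geometry: r = 44 mm, L = 81 mm, e = 13 mm
crank pin P = (r cos θ, r sin θ) = (43.758963, -4.599252)
h = r sin θ − e = -4.599252 − 13 = -17.599252
x = r cos θ + √(L² − h²) = 43.758963 + 79.064950 = 122.823913
dx/dθ = −r sin θ − h·r cos θ/√(L² − h²) (θ in radians; h = -17.599252) = 14.339663

x = 122.8239, dx/dθ = 14.3397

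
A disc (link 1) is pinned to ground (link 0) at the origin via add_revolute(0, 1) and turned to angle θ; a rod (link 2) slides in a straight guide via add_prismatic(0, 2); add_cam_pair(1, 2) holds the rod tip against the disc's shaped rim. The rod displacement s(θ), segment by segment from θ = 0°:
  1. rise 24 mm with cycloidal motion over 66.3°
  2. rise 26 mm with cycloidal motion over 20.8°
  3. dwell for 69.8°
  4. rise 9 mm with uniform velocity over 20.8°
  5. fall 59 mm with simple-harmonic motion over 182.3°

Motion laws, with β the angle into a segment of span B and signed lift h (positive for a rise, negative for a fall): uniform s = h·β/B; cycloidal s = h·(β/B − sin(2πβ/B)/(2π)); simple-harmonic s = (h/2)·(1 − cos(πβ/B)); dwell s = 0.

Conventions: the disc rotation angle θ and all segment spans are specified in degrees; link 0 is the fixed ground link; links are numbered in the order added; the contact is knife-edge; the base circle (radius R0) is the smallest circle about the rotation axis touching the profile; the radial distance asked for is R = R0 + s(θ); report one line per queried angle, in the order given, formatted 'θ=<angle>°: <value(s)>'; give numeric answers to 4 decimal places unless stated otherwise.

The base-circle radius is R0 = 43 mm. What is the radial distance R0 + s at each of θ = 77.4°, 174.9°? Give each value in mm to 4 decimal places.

segment 1 (0° to 66.3°, cycloidal, h = 24) is passed completely: s = 0.0000 + (24) = 24.0000
θ = 77.4° falls in segment 2 (66.3° to 87.1°, cycloidal, h = 26): β = 77.4 − 66.3 = 11.1°, B = 20.8°; Δs = 26·(0.5337 − sin(2π·0.5337)/(2π)) = 14.7435; s = 24.0000 + 14.7435 = 38.7435
segment 2 (66.3° to 87.1°, cycloidal, h = 26) is passed completely: s = 24.0000 + (26) = 50.0000
segment 3 (87.1° to 156.9°, dwell): s unchanged at 50.0000
θ = 174.9° falls in segment 4 (156.9° to 177.7°, uniform, h = 9): β = 174.9 − 156.9 = 18°, B = 20.8°; Δs = 9·18/20.8 = 7.7885; s = 50.0000 + 7.7885 = 57.7885
θ=77.4°: R = R0 + s = 43 + 38.7435 = 81.7435
θ=174.9°: R = R0 + s = 43 + 57.7885 = 100.7885

θ=77.4°: 81.7435
θ=174.9°: 100.7885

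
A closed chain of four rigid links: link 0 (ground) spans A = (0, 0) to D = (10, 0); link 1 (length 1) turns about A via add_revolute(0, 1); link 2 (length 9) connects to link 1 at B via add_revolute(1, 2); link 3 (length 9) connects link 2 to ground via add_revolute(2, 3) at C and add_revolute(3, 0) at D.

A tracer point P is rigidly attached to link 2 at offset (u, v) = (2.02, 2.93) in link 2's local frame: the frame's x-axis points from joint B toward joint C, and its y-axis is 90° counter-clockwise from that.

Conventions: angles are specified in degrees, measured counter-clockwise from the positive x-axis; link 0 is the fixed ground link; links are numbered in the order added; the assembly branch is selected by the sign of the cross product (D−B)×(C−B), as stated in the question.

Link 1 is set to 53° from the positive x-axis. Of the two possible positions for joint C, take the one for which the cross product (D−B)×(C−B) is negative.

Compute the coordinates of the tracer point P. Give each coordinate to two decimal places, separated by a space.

A=(0,0), D=(10.00,0)
B = A + 1.00·(cos53°, sin53°) = (0.6018, 0.7986)
|BD| = 9.4321
circle(B,9.00) ∩ circle(D,9.00): a=4.7160, h=7.6654
  candidates: C₊=(5.9500,8.0372) cross=72.301; C₋=(4.6519,-7.2386) cross=-72.301
  branch - wants cross < 0 → take C=(4.6519,-7.2386) (cross=-72.301)
ex = (C−B)/|BC| = (0.4500,-0.8930); ey = (0.8930,0.4500)
P = B + 2.02·ex + 2.93·ey = (4.1274,0.3132)

4.13 0.31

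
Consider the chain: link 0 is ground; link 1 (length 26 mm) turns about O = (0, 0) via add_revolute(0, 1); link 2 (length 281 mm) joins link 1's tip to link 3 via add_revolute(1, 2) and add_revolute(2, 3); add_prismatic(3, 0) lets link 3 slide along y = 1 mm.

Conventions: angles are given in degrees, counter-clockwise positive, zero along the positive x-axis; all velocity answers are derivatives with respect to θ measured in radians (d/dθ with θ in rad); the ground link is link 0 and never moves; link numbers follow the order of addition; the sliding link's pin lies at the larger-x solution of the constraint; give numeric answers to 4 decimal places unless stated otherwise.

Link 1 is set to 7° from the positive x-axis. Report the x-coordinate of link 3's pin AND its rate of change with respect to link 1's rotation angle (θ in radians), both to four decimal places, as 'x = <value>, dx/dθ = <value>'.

geometry: r = 26 mm, L = 281 mm, e = 1 mm
crank pin P = (r cos θ, r sin θ) = (25.806200, 3.168603)
h = r sin θ − e = 3.168603 − 1 = 2.168603
x = r cos θ + √(L² − h²) = 25.806200 + 280.991632 = 306.797832
dx/dθ = −r sin θ − h·r cos θ/√(L² − h²) (θ in radians; h = 2.168603) = -3.367767

x = 306.7978, dx/dθ = -3.3678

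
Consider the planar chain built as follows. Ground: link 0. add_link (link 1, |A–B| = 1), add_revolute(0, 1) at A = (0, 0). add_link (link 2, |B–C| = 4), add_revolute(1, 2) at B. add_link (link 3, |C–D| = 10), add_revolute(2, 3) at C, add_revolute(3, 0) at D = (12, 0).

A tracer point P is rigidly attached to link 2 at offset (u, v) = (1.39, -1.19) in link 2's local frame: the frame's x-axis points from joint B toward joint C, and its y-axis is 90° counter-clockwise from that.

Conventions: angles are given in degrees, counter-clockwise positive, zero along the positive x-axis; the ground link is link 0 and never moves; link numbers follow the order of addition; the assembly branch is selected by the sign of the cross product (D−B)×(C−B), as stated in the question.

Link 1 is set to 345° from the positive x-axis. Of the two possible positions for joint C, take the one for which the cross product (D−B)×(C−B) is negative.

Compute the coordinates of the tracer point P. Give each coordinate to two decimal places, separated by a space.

A=(0,0), D=(12.00,0)
B = A + 1.00·(cos345°, sin345°) = (0.9659, -0.2588)
|BD| = 11.0371
circle(B,4.00) ∩ circle(D,10.00): a=1.7132, h=3.6145
  candidates: C₊=(2.5939,3.3949) cross=39.894; C₋=(2.7634,-3.8322) cross=-39.894
  branch - wants cross < 0 → take C=(2.7634,-3.8322) (cross=-39.894)
ex = (C−B)/|BC| = (0.4494,-0.8933); ey = (0.8933,0.4494)
P = B + 1.39·ex + -1.19·ey = (0.5275,-2.0353)

0.53 -2.04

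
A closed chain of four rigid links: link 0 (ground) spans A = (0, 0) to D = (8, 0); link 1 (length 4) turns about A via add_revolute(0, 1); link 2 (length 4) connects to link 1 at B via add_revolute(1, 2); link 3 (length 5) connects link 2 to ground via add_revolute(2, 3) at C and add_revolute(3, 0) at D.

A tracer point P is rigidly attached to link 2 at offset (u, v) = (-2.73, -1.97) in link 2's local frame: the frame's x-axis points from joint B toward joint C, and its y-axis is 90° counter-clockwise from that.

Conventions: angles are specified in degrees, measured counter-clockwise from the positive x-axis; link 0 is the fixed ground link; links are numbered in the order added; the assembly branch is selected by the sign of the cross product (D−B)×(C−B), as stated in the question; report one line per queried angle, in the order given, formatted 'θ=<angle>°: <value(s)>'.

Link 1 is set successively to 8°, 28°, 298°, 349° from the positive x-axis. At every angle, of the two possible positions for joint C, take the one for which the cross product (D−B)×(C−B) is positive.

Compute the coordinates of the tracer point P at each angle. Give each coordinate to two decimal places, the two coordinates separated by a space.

A=(0,0), D=(8.00,0)
θ=8°: B = A + 4.00·(cos8°, sin8°) = (3.9611, 0.5567)
θ=8°: |BD| = 4.0771
θ=8°: circle(B,4.00) ∩ circle(D,5.00): a=0.9348, h=3.8892
θ=8°:   candidates: C₊=(5.4182,4.2819) cross=15.857; C₋=(4.3561,-3.4238) cross=-15.857
θ=8°:   branch + wants cross > 0 → take C=(5.4182,4.2819) (cross=15.857)
θ=8°: ex = (C−B)/|BC| = (0.3643,0.9313); ey = (-0.9313,0.3643)
θ=8°: P = B + -2.73·ex + -1.97·ey = (4.8012,-2.7034)
θ=28°: B = A + 4.00·(cos28°, sin28°) = (3.5318, 1.8779)
θ=28°: |BD| = 4.8468
θ=28°: circle(B,4.00) ∩ circle(D,5.00): a=1.4949, h=3.7101
θ=28°:   candidates: C₊=(6.3475,4.7190) cross=17.982; C₋=(3.4725,-2.1217) cross=-17.982
θ=28°:   branch + wants cross > 0 → take C=(6.3475,4.7190) (cross=17.982)
θ=28°: ex = (C−B)/|BC| = (0.7039,0.7103); ey = (-0.7103,0.7039)
θ=28°: P = B + -2.73·ex + -1.97·ey = (3.0094,-1.4479)
θ=298°: B = A + 4.00·(cos298°, sin298°) = (1.8779, -3.5318)
θ=298°: |BD| = 7.0678
θ=298°: circle(B,4.00) ∩ circle(D,5.00): a=2.8972, h=2.7579
θ=298°:   candidates: C₊=(3.0093,0.3049) cross=19.492; C₋=(5.7656,-4.4730) cross=-19.492
θ=298°:   branch + wants cross > 0 → take C=(3.0093,0.3049) (cross=19.492)
θ=298°: ex = (C−B)/|BC| = (0.2829,0.9592); ey = (-0.9592,0.2829)
θ=298°: P = B + -2.73·ex + -1.97·ey = (2.9952,-6.7075)
θ=349°: B = A + 4.00·(cos349°, sin349°) = (3.9265, -0.7632)
θ=349°: |BD| = 4.1444
θ=349°: circle(B,4.00) ∩ circle(D,5.00): a=0.9864, h=3.8765
θ=349°:   candidates: C₊=(4.1821,3.2286) cross=16.066; C₋=(5.6099,-4.3918) cross=-16.066
θ=349°:   branch + wants cross > 0 → take C=(4.1821,3.2286) (cross=16.066)
θ=349°: ex = (C−B)/|BC| = (0.0639,0.9980); ey = (-0.9980,0.0639)
θ=349°: P = B + -2.73·ex + -1.97·ey = (5.7180,-3.6135)

θ=8°: 4.80 -2.70
θ=28°: 3.01 -1.45
θ=298°: 3.00 -6.71
θ=349°: 5.72 -3.61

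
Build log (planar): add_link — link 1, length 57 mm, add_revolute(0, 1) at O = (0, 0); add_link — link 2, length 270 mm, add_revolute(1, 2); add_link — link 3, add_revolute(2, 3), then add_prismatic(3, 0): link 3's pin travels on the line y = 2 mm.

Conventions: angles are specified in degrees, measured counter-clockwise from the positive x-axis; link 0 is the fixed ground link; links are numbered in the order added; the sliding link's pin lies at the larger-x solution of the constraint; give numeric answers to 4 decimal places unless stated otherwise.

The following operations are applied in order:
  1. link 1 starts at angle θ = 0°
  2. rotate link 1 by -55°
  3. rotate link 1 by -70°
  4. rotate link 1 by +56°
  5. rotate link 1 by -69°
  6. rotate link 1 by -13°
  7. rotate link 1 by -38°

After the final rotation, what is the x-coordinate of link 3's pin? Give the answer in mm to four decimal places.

geometry: r = 57 mm, L = 270 mm, e = 2 mm; θ starts at 0°
rotate link 1 by -55°: θ ← 0° -55° = -55°
rotate link 1 by -70°: θ ← -55° -70° = -125°
rotate link 1 by +56°: θ ← -125° +56° = -69°
rotate link 1 by -69°: θ ← -69° -69° = -138°
rotate link 1 by -13°: θ ← -138° -13° = -151°
rotate link 1 by -38°: θ ← -151° -38° = -189°
crank pin P = (r cos θ, r sin θ) = (-56.298235, 8.916765)
h = r sin θ − e = 8.916765 − 2 = 6.916765
x = r cos θ + √(L² − h²) = -56.298235 + 269.911390 = 213.613154

213.6132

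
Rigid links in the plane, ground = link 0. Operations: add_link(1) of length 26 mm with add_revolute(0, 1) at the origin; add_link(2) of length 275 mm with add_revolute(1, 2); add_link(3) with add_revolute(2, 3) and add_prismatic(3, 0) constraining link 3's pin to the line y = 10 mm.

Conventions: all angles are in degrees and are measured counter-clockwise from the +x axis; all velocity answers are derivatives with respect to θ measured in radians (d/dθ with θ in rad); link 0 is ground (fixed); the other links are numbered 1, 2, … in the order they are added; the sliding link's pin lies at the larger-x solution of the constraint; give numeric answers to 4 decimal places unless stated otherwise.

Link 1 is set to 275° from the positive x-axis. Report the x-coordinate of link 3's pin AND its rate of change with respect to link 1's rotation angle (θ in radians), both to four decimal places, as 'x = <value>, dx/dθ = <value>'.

geometry: r = 26 mm, L = 275 mm, e = 10 mm
crank pin P = (r cos θ, r sin θ) = (2.266049, -25.901062)
h = r sin θ − e = -25.901062 − 10 = -35.901062
x = r cos θ + √(L² − h²) = 2.266049 + 272.646500 = 274.912549
dx/dθ = −r sin θ − h·r cos θ/√(L² − h²) (θ in radians; h = -35.901062) = 26.199447

x = 274.9125, dx/dθ = 26.1994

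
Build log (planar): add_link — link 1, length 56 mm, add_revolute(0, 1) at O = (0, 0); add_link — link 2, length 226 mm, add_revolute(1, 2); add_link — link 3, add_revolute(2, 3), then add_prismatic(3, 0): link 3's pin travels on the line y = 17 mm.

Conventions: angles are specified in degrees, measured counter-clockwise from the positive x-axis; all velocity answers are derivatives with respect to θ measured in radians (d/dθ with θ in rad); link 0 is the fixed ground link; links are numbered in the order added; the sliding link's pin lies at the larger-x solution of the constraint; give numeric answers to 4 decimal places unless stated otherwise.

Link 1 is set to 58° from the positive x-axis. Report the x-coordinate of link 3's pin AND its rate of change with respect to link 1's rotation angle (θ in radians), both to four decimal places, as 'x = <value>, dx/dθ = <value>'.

geometry: r = 56 mm, L = 226 mm, e = 17 mm
crank pin P = (r cos θ, r sin θ) = (29.675479, 47.490693)
h = r sin θ − e = 47.490693 − 17 = 30.490693
x = r cos θ + √(L² − h²) = 29.675479 + 223.933735 = 253.609214
dx/dθ = −r sin θ − h·r cos θ/√(L² − h²) (θ in radians; h = 30.490693) = -51.531290

x = 253.6092, dx/dθ = -51.5313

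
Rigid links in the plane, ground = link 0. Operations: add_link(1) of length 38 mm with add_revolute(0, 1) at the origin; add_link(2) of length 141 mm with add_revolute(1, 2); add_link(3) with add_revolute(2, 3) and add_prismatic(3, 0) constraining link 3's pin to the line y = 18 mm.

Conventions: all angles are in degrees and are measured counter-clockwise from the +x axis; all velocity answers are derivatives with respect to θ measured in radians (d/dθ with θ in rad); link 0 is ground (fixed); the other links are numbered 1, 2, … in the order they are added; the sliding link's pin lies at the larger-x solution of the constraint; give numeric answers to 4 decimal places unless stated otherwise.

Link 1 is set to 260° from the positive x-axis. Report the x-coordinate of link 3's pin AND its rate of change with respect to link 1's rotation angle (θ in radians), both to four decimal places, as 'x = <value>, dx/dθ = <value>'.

geometry: r = 38 mm, L = 141 mm, e = 18 mm
crank pin P = (r cos θ, r sin θ) = (-6.598631, -37.422695)
h = r sin θ − e = -37.422695 − 18 = -55.422695
x = r cos θ + √(L² − h²) = -6.598631 + 129.650781 = 123.052150
dx/dθ = −r sin θ − h·r cos θ/√(L² − h²) (θ in radians; h = -55.422695) = 34.601933

x = 123.0521, dx/dθ = 34.6019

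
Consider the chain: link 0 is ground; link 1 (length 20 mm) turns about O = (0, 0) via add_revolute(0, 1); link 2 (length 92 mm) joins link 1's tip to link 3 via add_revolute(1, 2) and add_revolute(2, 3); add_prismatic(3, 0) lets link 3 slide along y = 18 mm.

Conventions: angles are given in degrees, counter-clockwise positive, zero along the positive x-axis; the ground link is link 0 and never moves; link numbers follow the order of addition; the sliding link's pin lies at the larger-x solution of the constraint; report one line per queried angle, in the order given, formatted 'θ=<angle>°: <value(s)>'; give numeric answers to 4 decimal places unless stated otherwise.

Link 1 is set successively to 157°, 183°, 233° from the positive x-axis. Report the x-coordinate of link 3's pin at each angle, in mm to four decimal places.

geometry: r = 20 mm, L = 92 mm, e = 18 mm
θ=157°: crank pin P = (r cos θ, r sin θ) = (-18.410097, 7.814623)
θ=157°: h = r sin θ − e = 7.814623 − 18 = -10.185377
θ=157°: x = r cos θ + √(L² − h²) = -18.410097 + 91.434447 = 73.024350
θ=183°: crank pin P = (r cos θ, r sin θ) = (-19.972591, -1.046719)
θ=183°: h = r sin θ − e = -1.046719 − 18 = -19.046719
θ=183°: x = r cos θ + √(L² − h²) = -19.972591 + 90.006791 = 70.034201
θ=233°: crank pin P = (r cos θ, r sin θ) = (-12.036300, -15.972710)
θ=233°: h = r sin θ − e = -15.972710 − 18 = -33.972710
θ=233°: x = r cos θ + √(L² − h²) = -12.036300 + 85.497690 = 73.461389

θ=157°: 73.0243
θ=183°: 70.0342
θ=233°: 73.4614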